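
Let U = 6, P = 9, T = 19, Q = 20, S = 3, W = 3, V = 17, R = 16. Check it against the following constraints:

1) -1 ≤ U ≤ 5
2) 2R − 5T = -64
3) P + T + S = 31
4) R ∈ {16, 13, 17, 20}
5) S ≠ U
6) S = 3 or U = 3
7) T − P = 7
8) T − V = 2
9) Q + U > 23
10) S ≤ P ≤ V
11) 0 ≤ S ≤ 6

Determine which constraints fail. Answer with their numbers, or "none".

Constraints 1, 2, 7 are violated.

1) U = 6 is outside [-1, 5]  FAIL
2) 2R − 5T = 2(16) − 5(19) = -63, not -64  FAIL
3) P + T + S = 9 + 19 + 3 = 31  OK
4) R = 16 is in {16, 13, 17, 20}  OK
5) S = 3, U = 6; distinct  OK
6) S = 3 = 3 (first disjunct)  OK
7) T − P = 19 − 9 = 10, not 7  FAIL
8) T − V = 19 − 17 = 2  OK
9) Q + U = 20 + 6 = 26; 26 > 23  OK
10) values 3 ≤ 9 ≤ 17  OK
11) S = 3 lies in [0, 6]  OK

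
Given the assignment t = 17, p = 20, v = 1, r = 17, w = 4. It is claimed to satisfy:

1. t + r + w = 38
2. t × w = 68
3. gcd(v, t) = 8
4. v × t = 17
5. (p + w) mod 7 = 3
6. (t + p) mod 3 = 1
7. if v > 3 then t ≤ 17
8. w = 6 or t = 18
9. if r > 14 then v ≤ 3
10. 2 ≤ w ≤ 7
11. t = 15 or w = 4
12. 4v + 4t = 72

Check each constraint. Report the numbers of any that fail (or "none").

1. t + r + w = 17 + 17 + 4 = 38  true
2. t × w = 17 × 4 = 68  true
3. gcd(1, 17) = 1, not 8  false
4. v × t = 1 × 17 = 17  true
5. p + w = 24; 24 mod 7 = 3  true
6. t + p = 37; 37 mod 3 = 1  true
7. v = 1, not > 3; antecedent false, conditional vacuously true  true
8. w = 4 ≠ 6 and t = 17 ≠ 18; both disjuncts false  false
9. r = 17 > 14, so we need v ≤ 3; v = 1 ≤ 3  true
10. w = 4 lies in [2, 7]  true
11. t = 17 ≠ 15, but w = 4 = 4 (second disjunct)  true
12. 4v + 4t = 4(1) + 4(17) = 72  true

The assignment fails constraints 3 and 8.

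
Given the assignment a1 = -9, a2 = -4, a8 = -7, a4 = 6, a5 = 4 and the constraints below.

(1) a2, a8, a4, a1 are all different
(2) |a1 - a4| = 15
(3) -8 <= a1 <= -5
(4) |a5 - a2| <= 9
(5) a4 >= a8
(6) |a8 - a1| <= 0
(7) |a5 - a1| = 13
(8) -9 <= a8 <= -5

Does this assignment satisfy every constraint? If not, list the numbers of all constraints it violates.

The assignment fails constraints 3, 6.

(1) values -4, -7, 6, -9 are pairwise distinct  yes
(2) |-9 - 6| = 15  yes
(3) a1 = -9 is outside [-8, -5]  no
(4) |4 - (-4)| = 8; 8 ≤ 9  yes
(5) a4 = 6, a8 = -7; 6 ≥ -7  yes
(6) |-7 - (-9)| = 2; 2 > 0, exceeds bound 0  no
(7) |4 - (-9)| = 13  yes
(8) a8 = -7 lies in [-9, -5]  yes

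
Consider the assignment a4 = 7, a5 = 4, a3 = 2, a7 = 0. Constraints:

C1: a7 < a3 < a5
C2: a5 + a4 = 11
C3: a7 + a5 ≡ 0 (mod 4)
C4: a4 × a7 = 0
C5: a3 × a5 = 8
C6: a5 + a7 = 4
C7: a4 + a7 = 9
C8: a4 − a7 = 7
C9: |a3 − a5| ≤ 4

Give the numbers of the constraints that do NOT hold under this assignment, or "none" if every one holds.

Constraint 7 is violated.

C1: values 0 < 2 < 4 — holds.
C2: a5 + a4 = 4 + 7 = 11 — holds.
C3: a7 + a5 = 4; 4 mod 4 = 0 — holds.
C4: a4 × a7 = 7 × 0 = 0 — holds.
C5: a3 × a5 = 2 × 4 = 8 — holds.
C6: a5 + a7 = 4 + 0 = 4 — holds.
C7: a4 + a7 = 7 + 0 = 7, not 9 — does not hold.
C8: a4 − a7 = 7 − 0 = 7 — holds.
C9: |2 − 4| = 2; 2 ≤ 4 — holds.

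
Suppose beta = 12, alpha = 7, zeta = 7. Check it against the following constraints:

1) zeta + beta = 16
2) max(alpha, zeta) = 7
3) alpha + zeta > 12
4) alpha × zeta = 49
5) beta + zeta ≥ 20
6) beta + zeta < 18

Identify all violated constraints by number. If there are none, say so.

1) zeta + beta = 7 + 12 = 19, not 16  fails
2) max(7, 7) = 7  holds
3) alpha + zeta = 7 + 7 = 14; 14 > 12  holds
4) alpha × zeta = 7 × 7 = 49  holds
5) beta + zeta = 12 + 7 = 19; 19 < 20, bound 20 not met  fails
6) beta + zeta = 12 + 7 = 19; 19 ≥ 18, bound 18 not met  fails

Constraints 1, 5, and 6 do not hold.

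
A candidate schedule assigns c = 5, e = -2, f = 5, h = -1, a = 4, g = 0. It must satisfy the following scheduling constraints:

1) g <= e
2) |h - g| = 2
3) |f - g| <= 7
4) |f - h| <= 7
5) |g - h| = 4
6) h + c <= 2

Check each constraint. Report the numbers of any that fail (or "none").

1) g = 0, e = -2; 0 > -2 (want ≤)  no
2) |-1 - 0| = 1, not 2  no
3) |5 - 0| = 5; 5 ≤ 7  yes
4) |5 - (-1)| = 6; 6 ≤ 7  yes
5) |0 - (-1)| = 1, not 4  no
6) h + c = -1 + 5 = 4; 4 > 2, bound 2 not met  no

Violated: 1, 2, 5, and 6.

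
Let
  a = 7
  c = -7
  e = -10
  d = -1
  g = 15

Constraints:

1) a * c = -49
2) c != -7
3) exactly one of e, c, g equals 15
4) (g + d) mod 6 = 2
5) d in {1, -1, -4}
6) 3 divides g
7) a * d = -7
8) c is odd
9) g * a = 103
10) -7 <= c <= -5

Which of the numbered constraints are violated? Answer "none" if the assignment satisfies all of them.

No — constraints 2, 9 are not satisfied.

1) a * c = 7 * (-7) = -49 — holds.
2) c = -7, but -7 is required to differ — fails.
3) e=-10, c=-7, g=15; 1 of them equals 15 — holds.
4) g + d = 14; 14 mod 6 = 2 — holds.
5) d = -1 is in {1, -1, -4} — holds.
6) 15 / 3 = 5, so 3 divides 15 — holds.
7) a * d = 7 * (-1) = -7 — holds.
8) c = -7 is odd — holds.
9) g * a = 15 * 7 = 105, not 103 — fails.
10) c = -7 lies in [-7, -5] — holds.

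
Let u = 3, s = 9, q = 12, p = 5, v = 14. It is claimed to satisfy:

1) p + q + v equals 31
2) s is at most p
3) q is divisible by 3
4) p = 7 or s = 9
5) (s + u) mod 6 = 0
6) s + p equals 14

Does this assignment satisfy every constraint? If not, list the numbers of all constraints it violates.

No — constraint 2 is not satisfied.

1) p + q + v = 5 + 12 + 14 = 31  ✔
2) s = 9, p = 5; 9 > 5 (want ≤)  ✘
3) 12 / 3 = 4, so 3 divides 12  ✔
4) p = 5 ≠ 7, but s = 9 = 9 (second disjunct)  ✔
5) s + u = 12; 12 mod 6 = 0  ✔
6) s + p = 9 + 5 = 14  ✔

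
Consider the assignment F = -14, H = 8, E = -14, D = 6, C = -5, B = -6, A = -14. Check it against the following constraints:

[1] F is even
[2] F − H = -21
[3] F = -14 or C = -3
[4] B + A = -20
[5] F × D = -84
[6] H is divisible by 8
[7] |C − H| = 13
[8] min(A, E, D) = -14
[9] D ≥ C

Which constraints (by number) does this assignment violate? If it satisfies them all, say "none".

[1] F = -14 is even — OK.
[2] F − H = -14 − 8 = -22, not -21 — violated.
[3] F = -14 = -14 (first disjunct) — OK.
[4] B + A = -6 + (-14) = -20 — OK.
[5] F × D = -14 × 6 = -84 — OK.
[6] 8 / 8 = 1, so 8 divides 8 — OK.
[7] |-5 − 8| = 13 — OK.
[8] min(-14, -14, 6) = -14 — OK.
[9] D = 6, C = -5; 6 ≥ -5 — OK.

Constraint 2 does not hold.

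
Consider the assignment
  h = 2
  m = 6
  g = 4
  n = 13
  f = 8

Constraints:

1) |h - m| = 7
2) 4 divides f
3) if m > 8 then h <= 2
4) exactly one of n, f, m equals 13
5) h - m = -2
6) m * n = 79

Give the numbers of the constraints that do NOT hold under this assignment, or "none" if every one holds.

Violated: 1, 5, and 6.

1) |2 - 6| = 4, not 7  ✗
2) 8 / 4 = 2, so 4 divides 8  ✓
3) m = 6, not > 8; antecedent false, conditional vacuously true  ✓
4) n=13, f=8, m=6; 1 of them equals 13  ✓
5) h - m = 2 - 6 = -4, not -2  ✗
6) m * n = 6 * 13 = 78, not 79  ✗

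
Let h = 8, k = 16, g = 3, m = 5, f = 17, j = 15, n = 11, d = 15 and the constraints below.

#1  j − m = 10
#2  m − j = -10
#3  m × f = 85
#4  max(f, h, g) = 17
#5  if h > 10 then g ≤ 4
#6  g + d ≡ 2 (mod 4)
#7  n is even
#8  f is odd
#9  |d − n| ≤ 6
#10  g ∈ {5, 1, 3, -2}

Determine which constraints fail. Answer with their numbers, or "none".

The assignment fails constraint 7.

#1 j − m = 15 − 5 = 10 — holds.
#2 m − j = 5 − 15 = -10 — holds.
#3 m × f = 5 × 17 = 85 — holds.
#4 max(17, 8, 3) = 17 — holds.
#5 h = 8, not > 10; antecedent false, conditional vacuously true — holds.
#6 g + d = 18; 18 mod 4 = 2 — holds.
#7 n = 11 is odd — fails.
#8 f = 17 is odd — holds.
#9 |15 − 11| = 4; 4 ≤ 6 — holds.
#10 g = 3 is in {5, 1, 3, -2} — holds.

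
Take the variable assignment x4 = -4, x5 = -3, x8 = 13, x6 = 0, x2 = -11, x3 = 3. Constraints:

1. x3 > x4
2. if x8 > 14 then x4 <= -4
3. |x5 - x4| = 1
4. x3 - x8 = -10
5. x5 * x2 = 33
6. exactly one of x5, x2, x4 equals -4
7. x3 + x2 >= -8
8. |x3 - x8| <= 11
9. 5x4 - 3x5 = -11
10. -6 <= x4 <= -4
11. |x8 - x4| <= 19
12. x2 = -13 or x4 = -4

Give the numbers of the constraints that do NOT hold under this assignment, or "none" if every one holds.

All constraints are satisfied.

1. x3 = 3, x4 = -4; 3 > -4 — OK.
2. x8 = 13, not > 14; antecedent false, conditional vacuously true — OK.
3. |-3 - (-4)| = 1 — OK.
4. x3 - x8 = 3 - 13 = -10 — OK.
5. x5 * x2 = -3 * (-11) = 33 — OK.
6. x5=-3, x2=-11, x4=-4; 1 of them equals -4 — OK.
7. x3 + x2 = 3 + (-11) = -8; -8 ≥ -8 — OK.
8. |3 - 13| = 10; 10 ≤ 11 — OK.
9. 5x4 - 3x5 = 5(-4) - 3(-3) = -11 — OK.
10. x4 = -4 lies in [-6, -4] — OK.
11. |13 - (-4)| = 17; 17 ≤ 19 — OK.
12. x2 = -11 ≠ -13, but x4 = -4 = -4 (second disjunct) — OK.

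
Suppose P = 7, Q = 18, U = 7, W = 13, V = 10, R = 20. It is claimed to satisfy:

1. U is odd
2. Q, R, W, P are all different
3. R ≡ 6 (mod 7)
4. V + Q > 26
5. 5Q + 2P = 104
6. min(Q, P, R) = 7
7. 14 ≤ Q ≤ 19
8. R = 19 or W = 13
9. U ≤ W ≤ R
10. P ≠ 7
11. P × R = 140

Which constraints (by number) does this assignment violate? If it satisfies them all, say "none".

1. U = 7 is odd — satisfied.
2. values 18, 20, 13, 7 are pairwise distinct — satisfied.
3. 20 mod 7 = 6 — satisfied.
4. V + Q = 10 + 18 = 28; 28 > 26 — satisfied.
5. 5Q + 2P = 5(18) + 2(7) = 104 — satisfied.
6. min(18, 7, 20) = 7 — satisfied.
7. Q = 18 lies in [14, 19] — satisfied.
8. R = 20 ≠ 19, but W = 13 = 13 (second disjunct) — satisfied.
9. values 7 ≤ 13 ≤ 20 — satisfied.
10. P = 7, but 7 is required to differ — violated.
11. P × R = 7 × 20 = 140 — satisfied.

No — constraint 10 is not satisfied.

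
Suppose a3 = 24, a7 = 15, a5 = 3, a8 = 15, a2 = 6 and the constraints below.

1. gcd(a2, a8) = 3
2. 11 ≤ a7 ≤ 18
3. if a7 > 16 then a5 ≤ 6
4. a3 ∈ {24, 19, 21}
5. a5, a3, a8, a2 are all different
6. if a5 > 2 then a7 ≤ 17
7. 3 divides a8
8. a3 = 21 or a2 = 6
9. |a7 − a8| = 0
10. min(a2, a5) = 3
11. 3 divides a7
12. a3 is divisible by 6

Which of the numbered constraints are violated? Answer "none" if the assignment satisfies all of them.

1. gcd(6, 15) = 3  ✓
2. a7 = 15 lies in [11, 18]  ✓
3. a7 = 15, not > 16; antecedent false, conditional vacuously true  ✓
4. a3 = 24 is in {24, 19, 21}  ✓
5. values 3, 24, 15, 6 are pairwise distinct  ✓
6. a5 = 3 > 2, so we need a7 ≤ 17; a7 = 15 ≤ 17  ✓
7. 15 / 3 = 5, so 3 divides 15  ✓
8. a3 = 24 ≠ 21, but a2 = 6 = 6 (second disjunct)  ✓
9. |15 − 15| = 0  ✓
10. min(6, 3) = 3  ✓
11. 15 / 3 = 5, so 3 divides 15  ✓
12. 24 / 6 = 4, so 6 divides 24  ✓

Yes — all constraints hold.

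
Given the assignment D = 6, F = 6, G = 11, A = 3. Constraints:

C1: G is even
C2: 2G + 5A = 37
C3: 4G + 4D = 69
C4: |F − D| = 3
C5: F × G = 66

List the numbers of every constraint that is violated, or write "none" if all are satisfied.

C1: G = 11 is odd  ✗
C2: 2G + 5A = 2(11) + 5(3) = 37  ✓
C3: 4G + 4D = 4(11) + 4(6) = 68, not 69  ✗
C4: |6 − 6| = 0, not 3  ✗
C5: F × G = 6 × 11 = 66  ✓

No — constraints 1, 3, and 4 are not satisfied.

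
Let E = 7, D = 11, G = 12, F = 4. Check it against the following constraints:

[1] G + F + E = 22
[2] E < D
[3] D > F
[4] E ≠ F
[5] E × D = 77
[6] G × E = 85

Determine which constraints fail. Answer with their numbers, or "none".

[1] G + F + E = 12 + 4 + 7 = 23, not 22  fails
[2] E = 7, D = 11; 7 < 11  holds
[3] D = 11, F = 4; 11 > 4  holds
[4] E = 7, F = 4; distinct  holds
[5] E × D = 7 × 11 = 77  holds
[6] G × E = 12 × 7 = 84, not 85  fails

Constraints 1, 6 do not hold.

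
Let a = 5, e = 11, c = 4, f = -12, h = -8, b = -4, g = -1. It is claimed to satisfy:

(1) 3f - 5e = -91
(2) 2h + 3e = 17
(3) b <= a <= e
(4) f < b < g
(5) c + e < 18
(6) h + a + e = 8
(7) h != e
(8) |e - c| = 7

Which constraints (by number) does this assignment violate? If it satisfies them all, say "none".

(1) 3f - 5e = 3(-12) - 5(11) = -91 — satisfied.
(2) 2h + 3e = 2(-8) + 3(11) = 17 — satisfied.
(3) values -4 <= 5 <= 11 — satisfied.
(4) values -12 < -4 < -1 — satisfied.
(5) c + e = 4 + 11 = 15; 15 < 18 — satisfied.
(6) h + a + e = -8 + 5 + 11 = 8 — satisfied.
(7) h = -8, e = 11; distinct — satisfied.
(8) |11 - 4| = 7 — satisfied.

None — every constraint holds.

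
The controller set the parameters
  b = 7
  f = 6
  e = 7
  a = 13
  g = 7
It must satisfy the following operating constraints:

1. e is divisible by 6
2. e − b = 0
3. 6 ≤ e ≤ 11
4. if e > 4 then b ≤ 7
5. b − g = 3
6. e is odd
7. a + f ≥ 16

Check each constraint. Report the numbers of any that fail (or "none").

1. 7 = 6×1 + 1, so 6 does not divide 7 — fails.
2. e − b = 7 − 7 = 0 — holds.
3. e = 7 lies in [6, 11] — holds.
4. e = 7 > 4, so we need b ≤ 7; b = 7 ≤ 7 — holds.
5. b − g = 7 − 7 = 0, not 3 — fails.
6. e = 7 is odd — holds.
7. a + f = 13 + 6 = 19; 19 ≥ 16 — holds.

Constraints 1, 5 are violated.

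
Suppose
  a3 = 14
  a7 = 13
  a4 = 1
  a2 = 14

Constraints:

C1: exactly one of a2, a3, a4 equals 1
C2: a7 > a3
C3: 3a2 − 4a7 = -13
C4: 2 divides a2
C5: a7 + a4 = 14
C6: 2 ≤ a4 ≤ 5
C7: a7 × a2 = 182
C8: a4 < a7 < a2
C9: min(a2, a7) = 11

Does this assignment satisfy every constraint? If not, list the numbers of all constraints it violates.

C1: a2=14, a3=14, a4=1; 1 of them equals 1 — OK.
C2: a7 = 13, a3 = 14; 13 ≤ 14 (want >) — violated.
C3: 3a2 − 4a7 = 3(14) − 4(13) = -10, not -13 — violated.
C4: 14 / 2 = 7, so 2 divides 14 — OK.
C5: a7 + a4 = 13 + 1 = 14 — OK.
C6: a4 = 1 is outside [2, 5] — violated.
C7: a7 × a2 = 13 × 14 = 182 — OK.
C8: values 1 < 13 < 14 — OK.
C9: min(14, 13) = 13, not 11 — violated.

The assignment fails constraints 2, 3, 6, and 9.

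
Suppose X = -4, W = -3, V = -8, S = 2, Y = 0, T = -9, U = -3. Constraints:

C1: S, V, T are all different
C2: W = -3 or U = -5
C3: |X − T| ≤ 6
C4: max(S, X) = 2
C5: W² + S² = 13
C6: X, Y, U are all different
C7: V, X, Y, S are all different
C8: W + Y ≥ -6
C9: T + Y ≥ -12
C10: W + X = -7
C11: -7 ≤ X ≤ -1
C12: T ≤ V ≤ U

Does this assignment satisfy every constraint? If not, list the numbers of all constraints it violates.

C1: values 2, -8, -9 are pairwise distinct  OK
C2: W = -3 = -3 (first disjunct)  OK
C3: |-4 − (-9)| = 5; 5 ≤ 6  OK
C4: max(2, -4) = 2  OK
C5: W² + S² = (-3)² + 2² = 9 + 4 = 13  OK
C6: values -4, 0, -3 are pairwise distinct  OK
C7: values -8, -4, 0, 2 are pairwise distinct  OK
C8: W + Y = -3 + 0 = -3; -3 ≥ -6  OK
C9: T + Y = -9 + 0 = -9; -9 ≥ -12  OK
C10: W + X = -3 + (-4) = -7  OK
C11: X = -4 lies in [-7, -1]  OK
C12: values -9 ≤ -8 ≤ -3  OK

All constraints are satisfied.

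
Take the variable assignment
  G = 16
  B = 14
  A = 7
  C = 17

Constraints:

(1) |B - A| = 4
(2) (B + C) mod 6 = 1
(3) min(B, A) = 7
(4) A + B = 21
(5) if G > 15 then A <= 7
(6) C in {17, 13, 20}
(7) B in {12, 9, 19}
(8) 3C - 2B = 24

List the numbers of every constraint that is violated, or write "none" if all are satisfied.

(1) |14 - 7| = 7, not 4  no
(2) B + C = 31; 31 mod 6 = 1  yes
(3) min(14, 7) = 7  yes
(4) A + B = 7 + 14 = 21  yes
(5) G = 16 > 15, so we need A ≤ 7; A = 7 ≤ 7  yes
(6) C = 17 is in {17, 13, 20}  yes
(7) B = 14 is not in {12, 9, 19}  no
(8) 3C - 2B = 3(17) - 2(14) = 23, not 24  no

No — constraints 1, 7, and 8 are not satisfied.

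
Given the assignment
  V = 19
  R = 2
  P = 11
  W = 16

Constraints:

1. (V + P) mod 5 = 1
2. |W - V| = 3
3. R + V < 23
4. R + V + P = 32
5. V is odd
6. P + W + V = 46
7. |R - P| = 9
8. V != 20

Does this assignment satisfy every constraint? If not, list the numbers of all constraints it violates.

1. V + P = 30; 30 mod 5 = 0, not 1 — violated.
2. |16 - 19| = 3 — satisfied.
3. R + V = 2 + 19 = 21; 21 < 23 — satisfied.
4. R + V + P = 2 + 19 + 11 = 32 — satisfied.
5. V = 19 is odd — satisfied.
6. P + W + V = 11 + 16 + 19 = 46 — satisfied.
7. |2 - 11| = 9 — satisfied.
8. V = 19, and 19 ≠ 20 — satisfied.

Constraint 1 does not hold.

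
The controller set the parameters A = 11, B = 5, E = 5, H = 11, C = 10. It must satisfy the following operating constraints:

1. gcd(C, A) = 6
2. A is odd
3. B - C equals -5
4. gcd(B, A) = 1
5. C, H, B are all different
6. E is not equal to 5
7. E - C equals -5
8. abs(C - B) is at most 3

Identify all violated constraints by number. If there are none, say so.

Constraints 1, 6, and 8 are violated.

1. gcd(10, 11) = 1, not 6 — does not hold.
2. A = 11 is odd — holds.
3. B - C = 5 - 10 = -5 — holds.
4. gcd(5, 11) = 1 — holds.
5. values 10, 11, 5 are pairwise distinct — holds.
6. E = 5, but 5 is required to differ — does not hold.
7. E - C = 5 - 10 = -5 — holds.
8. abs(10 - 5) = 5; 5 > 3, exceeds bound 3 — does not hold.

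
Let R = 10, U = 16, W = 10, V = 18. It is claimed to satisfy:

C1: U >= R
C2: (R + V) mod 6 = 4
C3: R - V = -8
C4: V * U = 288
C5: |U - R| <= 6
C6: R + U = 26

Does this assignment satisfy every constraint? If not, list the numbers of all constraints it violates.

C1: U = 16, R = 10; 16 ≥ 10 — holds.
C2: R + V = 28; 28 mod 6 = 4 — holds.
C3: R - V = 10 - 18 = -8 — holds.
C4: V * U = 18 * 16 = 288 — holds.
C5: |16 - 10| = 6; 6 ≤ 6 — holds.
C6: R + U = 10 + 16 = 26 — holds.

None — every constraint holds.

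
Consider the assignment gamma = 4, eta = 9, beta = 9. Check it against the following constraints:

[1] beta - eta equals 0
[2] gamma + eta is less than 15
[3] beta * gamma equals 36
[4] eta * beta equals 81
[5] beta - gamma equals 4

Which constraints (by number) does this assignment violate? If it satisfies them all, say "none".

Constraint 5 does not hold.

[1] beta - eta = 9 - 9 = 0 — holds.
[2] gamma + eta = 4 + 9 = 13; 13 < 15 — holds.
[3] beta * gamma = 9 * 4 = 36 — holds.
[4] eta * beta = 9 * 9 = 81 — holds.
[5] beta - gamma = 9 - 4 = 5, not 4 — does not hold.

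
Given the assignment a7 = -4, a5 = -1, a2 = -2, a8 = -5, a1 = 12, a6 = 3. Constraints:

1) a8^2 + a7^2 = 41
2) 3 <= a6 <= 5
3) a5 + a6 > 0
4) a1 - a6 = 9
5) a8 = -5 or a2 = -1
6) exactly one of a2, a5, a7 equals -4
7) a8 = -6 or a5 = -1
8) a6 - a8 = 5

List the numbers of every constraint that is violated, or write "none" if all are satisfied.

1) a8^2 + a7^2 = (-5)^2 + (-4)^2 = 25 + 16 = 41 — holds.
2) a6 = 3 lies in [3, 5] — holds.
3) a5 + a6 = -1 + 3 = 2; 2 > 0 — holds.
4) a1 - a6 = 12 - 3 = 9 — holds.
5) a8 = -5 = -5 (first disjunct) — holds.
6) a2=-2, a5=-1, a7=-4; 1 of them equals -4 — holds.
7) a8 = -5 ≠ -6, but a5 = -1 = -1 (second disjunct) — holds.
8) a6 - a8 = 3 - (-5) = 8, not 5 — does not hold.

The assignment fails constraint 8.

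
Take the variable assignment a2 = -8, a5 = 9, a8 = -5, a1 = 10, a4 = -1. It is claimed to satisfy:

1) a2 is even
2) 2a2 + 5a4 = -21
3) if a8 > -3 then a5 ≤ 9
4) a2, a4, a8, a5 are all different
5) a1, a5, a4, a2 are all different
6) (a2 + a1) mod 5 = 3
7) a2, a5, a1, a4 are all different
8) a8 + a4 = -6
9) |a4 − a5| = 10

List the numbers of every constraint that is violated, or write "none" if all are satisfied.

1) a2 = -8 is even  true
2) 2a2 + 5a4 = 2(-8) + 5(-1) = -21  true
3) a8 = -5, not > -3; antecedent false, conditional vacuously true  true
4) values -8, -1, -5, 9 are pairwise distinct  true
5) values 10, 9, -1, -8 are pairwise distinct  true
6) a2 + a1 = 2; 2 mod 5 = 2, not 3  false
7) values -8, 9, 10, -1 are pairwise distinct  true
8) a8 + a4 = -5 + (-1) = -6  true
9) |-1 − 9| = 10  true

Constraint 6 is violated.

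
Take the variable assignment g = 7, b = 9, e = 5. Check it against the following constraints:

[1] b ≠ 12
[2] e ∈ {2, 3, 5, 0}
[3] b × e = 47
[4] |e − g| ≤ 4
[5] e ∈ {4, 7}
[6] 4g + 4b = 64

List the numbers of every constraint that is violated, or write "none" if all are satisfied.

[1] b = 9, and 9 ≠ 12 — satisfied.
[2] e = 5 is in {2, 3, 5, 0} — satisfied.
[3] b × e = 9 × 5 = 45, not 47 — violated.
[4] |5 − 7| = 2; 2 ≤ 4 — satisfied.
[5] e = 5 is not in {4, 7} — violated.
[6] 4g + 4b = 4(7) + 4(9) = 64 — satisfied.

Constraints 3 and 5 do not hold.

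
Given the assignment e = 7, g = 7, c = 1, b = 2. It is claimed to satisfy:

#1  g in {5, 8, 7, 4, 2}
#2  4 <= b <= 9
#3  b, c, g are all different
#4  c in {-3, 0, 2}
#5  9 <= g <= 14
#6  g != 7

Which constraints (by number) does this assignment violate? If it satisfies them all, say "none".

#1 g = 7 is in {5, 8, 7, 4, 2} — holds.
#2 b = 2 is outside [4, 9] — fails.
#3 values 2, 1, 7 are pairwise distinct — holds.
#4 c = 1 is not in {-3, 0, 2} — fails.
#5 g = 7 is outside [9, 14] — fails.
#6 g = 7, but 7 is required to differ — fails.

The assignment fails constraints 2, 4, 5, and 6.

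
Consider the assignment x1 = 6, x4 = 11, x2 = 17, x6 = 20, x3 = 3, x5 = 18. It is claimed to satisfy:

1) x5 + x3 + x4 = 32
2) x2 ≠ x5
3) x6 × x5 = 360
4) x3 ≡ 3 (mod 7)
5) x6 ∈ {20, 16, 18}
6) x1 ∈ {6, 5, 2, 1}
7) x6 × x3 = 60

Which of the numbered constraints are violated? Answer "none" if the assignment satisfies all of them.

All constraints are satisfied.

1) x5 + x3 + x4 = 18 + 3 + 11 = 32  holds
2) x2 = 17, x5 = 18; distinct  holds
3) x6 × x5 = 20 × 18 = 360  holds
4) 3 mod 7 = 3  holds
5) x6 = 20 is in {20, 16, 18}  holds
6) x1 = 6 is in {6, 5, 2, 1}  holds
7) x6 × x3 = 20 × 3 = 60  holds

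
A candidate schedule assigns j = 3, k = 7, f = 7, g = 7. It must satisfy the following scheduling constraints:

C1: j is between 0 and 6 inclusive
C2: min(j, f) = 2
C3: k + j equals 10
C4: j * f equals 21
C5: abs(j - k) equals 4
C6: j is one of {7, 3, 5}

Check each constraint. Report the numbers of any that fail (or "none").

The assignment fails constraint 2.

C1: j = 3 lies in [0, 6] — OK.
C2: min(3, 7) = 3, not 2 — violated.
C3: k + j = 7 + 3 = 10 — OK.
C4: j * f = 3 * 7 = 21 — OK.
C5: abs(3 - 7) = 4 — OK.
C6: j = 3 is in {7, 3, 5} — OK.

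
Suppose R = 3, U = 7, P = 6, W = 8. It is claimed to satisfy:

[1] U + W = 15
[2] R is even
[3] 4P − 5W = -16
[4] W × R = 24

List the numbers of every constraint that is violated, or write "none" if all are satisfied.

Constraint 2 is violated.

[1] U + W = 7 + 8 = 15 — holds.
[2] R = 3 is odd — fails.
[3] 4P − 5W = 4(6) − 5(8) = -16 — holds.
[4] W × R = 8 × 3 = 24 — holds.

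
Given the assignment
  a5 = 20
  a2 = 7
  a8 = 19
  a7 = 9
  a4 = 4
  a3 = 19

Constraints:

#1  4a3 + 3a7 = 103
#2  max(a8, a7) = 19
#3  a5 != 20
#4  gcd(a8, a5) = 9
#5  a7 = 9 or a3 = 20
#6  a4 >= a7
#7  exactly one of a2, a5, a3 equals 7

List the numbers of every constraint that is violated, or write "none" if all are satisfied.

Violated: 3, 4, and 6.

#1 4a3 + 3a7 = 4(19) + 3(9) = 103 — holds.
#2 max(19, 9) = 19 — holds.
#3 a5 = 20, but 20 is required to differ — fails.
#4 gcd(19, 20) = 1, not 9 — fails.
#5 a7 = 9 = 9 (first disjunct) — holds.
#6 a4 = 4, a7 = 9; 4 < 9 (want ≥) — fails.
#7 a2=7, a5=20, a3=19; 1 of them equals 7 — holds.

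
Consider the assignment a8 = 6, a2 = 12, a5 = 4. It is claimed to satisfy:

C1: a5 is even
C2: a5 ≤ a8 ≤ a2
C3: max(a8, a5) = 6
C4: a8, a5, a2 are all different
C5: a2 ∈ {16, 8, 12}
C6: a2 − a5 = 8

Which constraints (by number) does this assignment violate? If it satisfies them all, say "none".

C1: a5 = 4 is even — holds.
C2: values 4 ≤ 6 ≤ 12 — holds.
C3: max(6, 4) = 6 — holds.
C4: values 6, 4, 12 are pairwise distinct — holds.
C5: a2 = 12 is in {16, 8, 12} — holds.
C6: a2 − a5 = 12 − 4 = 8 — holds.

None — every constraint holds.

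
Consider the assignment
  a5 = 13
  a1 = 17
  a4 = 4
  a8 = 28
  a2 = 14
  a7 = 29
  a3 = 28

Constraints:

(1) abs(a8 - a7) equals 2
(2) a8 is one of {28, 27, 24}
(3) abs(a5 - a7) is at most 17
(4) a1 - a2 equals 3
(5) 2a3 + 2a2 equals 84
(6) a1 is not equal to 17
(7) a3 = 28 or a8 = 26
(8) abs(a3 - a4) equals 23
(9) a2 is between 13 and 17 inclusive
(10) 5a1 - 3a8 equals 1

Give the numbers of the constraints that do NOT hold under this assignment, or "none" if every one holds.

(1) abs(28 - 29) = 1, not 2 — fails.
(2) a8 = 28 is in {28, 27, 24} — holds.
(3) abs(13 - 29) = 16; 16 ≤ 17 — holds.
(4) a1 - a2 = 17 - 14 = 3 — holds.
(5) 2a3 + 2a2 = 2(28) + 2(14) = 84 — holds.
(6) a1 = 17, but 17 is required to differ — fails.
(7) a3 = 28 = 28 (first disjunct) — holds.
(8) abs(28 - 4) = 24, not 23 — fails.
(9) a2 = 14 lies in [13, 17] — holds.
(10) 5a1 - 3a8 = 5(17) - 3(28) = 1 — holds.

Constraints 1, 6, 8 are violated.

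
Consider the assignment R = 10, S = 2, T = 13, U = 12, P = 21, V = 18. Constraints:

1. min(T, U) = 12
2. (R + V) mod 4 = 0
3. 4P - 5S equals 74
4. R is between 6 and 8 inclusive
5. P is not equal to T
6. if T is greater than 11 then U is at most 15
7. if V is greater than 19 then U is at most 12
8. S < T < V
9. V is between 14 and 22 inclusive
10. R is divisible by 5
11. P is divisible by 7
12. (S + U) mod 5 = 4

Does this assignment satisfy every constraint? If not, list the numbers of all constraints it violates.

1. min(13, 12) = 12  holds
2. R + V = 28; 28 mod 4 = 0  holds
3. 4P - 5S = 4(21) - 5(2) = 74  holds
4. R = 10 is outside [6, 8]  fails
5. P = 21, T = 13; distinct  holds
6. T = 13 > 11, so we need U ≤ 15; U = 12 ≤ 15  holds
7. V = 18, not > 19; antecedent false, conditional vacuously true  holds
8. values 2 < 13 < 18  holds
9. V = 18 lies in [14, 22]  holds
10. 10 / 5 = 2, so 5 divides 10  holds
11. 21 / 7 = 3, so 7 divides 21  holds
12. S + U = 14; 14 mod 5 = 4  holds

No — constraint 4 is not satisfied.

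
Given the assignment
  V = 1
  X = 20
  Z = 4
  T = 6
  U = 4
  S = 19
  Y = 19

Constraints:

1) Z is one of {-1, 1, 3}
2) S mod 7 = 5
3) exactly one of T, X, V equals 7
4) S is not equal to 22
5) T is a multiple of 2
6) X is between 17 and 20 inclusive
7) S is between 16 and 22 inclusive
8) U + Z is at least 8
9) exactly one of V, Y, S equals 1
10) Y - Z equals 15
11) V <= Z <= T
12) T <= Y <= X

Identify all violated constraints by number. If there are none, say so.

No — constraints 1 and 3 are not satisfied.

1) Z = 4 is not in {-1, 1, 3} — violated.
2) 19 mod 7 = 5 — OK.
3) T=6, X=20, V=1; 0 of them equal 7, not exactly one — violated.
4) S = 19, and 19 ≠ 22 — OK.
5) 6 / 2 = 3, so 2 divides 6 — OK.
6) X = 20 lies in [17, 20] — OK.
7) S = 19 lies in [16, 22] — OK.
8) U + Z = 4 + 4 = 8; 8 ≥ 8 — OK.
9) V=1, Y=19, S=19; 1 of them equals 1 — OK.
10) Y - Z = 19 - 4 = 15 — OK.
11) values 1 <= 4 <= 6 — OK.
12) values 6 <= 19 <= 20 — OK.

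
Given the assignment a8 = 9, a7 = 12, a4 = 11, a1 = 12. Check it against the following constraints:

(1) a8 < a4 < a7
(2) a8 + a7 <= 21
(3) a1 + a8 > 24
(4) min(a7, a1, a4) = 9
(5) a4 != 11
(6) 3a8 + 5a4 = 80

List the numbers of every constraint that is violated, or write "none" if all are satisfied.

No — constraints 3, 4, 5, and 6 are not satisfied.

(1) values 9 < 11 < 12  ✔
(2) a8 + a7 = 9 + 12 = 21; 21 ≤ 21  ✔
(3) a1 + a8 = 12 + 9 = 21; 21 ≤ 24, bound 24 not met  ✘
(4) min(12, 12, 11) = 11, not 9  ✘
(5) a4 = 11, but 11 is required to differ  ✘
(6) 3a8 + 5a4 = 3(9) + 5(11) = 82, not 80  ✘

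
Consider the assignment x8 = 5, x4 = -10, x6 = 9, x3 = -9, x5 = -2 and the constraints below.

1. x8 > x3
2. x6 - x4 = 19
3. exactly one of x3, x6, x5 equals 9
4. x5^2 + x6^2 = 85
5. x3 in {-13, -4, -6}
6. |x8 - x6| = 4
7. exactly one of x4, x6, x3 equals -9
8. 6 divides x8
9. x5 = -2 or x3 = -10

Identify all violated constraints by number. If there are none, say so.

1. x8 = 5, x3 = -9; 5 > -9 — holds.
2. x6 - x4 = 9 - (-10) = 19 — holds.
3. x3=-9, x6=9, x5=-2; 1 of them equals 9 — holds.
4. x5^2 + x6^2 = (-2)^2 + 9^2 = 4 + 81 = 85 — holds.
5. x3 = -9 is not in {-13, -4, -6} — fails.
6. |5 - 9| = 4 — holds.
7. x4=-10, x6=9, x3=-9; 1 of them equals -9 — holds.
8. 5 = 6*0 + 5, so 6 does not divide 5 — fails.
9. x5 = -2 = -2 (first disjunct) — holds.

The assignment fails constraints 5 and 8.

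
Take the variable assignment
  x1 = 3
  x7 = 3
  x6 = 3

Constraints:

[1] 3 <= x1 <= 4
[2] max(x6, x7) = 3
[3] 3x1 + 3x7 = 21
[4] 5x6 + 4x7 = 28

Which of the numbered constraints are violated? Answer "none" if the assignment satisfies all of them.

[1] x1 = 3 lies in [3, 4]  ✔
[2] max(3, 3) = 3  ✔
[3] 3x1 + 3x7 = 3(3) + 3(3) = 18, not 21  ✘
[4] 5x6 + 4x7 = 5(3) + 4(3) = 27, not 28  ✘

Constraints 3 and 4 do not hold.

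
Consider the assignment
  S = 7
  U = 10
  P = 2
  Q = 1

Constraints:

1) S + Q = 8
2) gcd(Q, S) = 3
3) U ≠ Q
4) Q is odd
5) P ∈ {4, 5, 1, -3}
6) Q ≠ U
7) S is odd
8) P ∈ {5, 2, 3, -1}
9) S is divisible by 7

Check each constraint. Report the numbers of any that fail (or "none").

No — constraints 2 and 5 are not satisfied.

1) S + Q = 7 + 1 = 8 — OK.
2) gcd(1, 7) = 1, not 3 — violated.
3) U = 10, Q = 1; distinct — OK.
4) Q = 1 is odd — OK.
5) P = 2 is not in {4, 5, 1, -3} — violated.
6) Q = 1, U = 10; distinct — OK.
7) S = 7 is odd — OK.
8) P = 2 is in {5, 2, 3, -1} — OK.
9) 7 / 7 = 1, so 7 divides 7 — OK.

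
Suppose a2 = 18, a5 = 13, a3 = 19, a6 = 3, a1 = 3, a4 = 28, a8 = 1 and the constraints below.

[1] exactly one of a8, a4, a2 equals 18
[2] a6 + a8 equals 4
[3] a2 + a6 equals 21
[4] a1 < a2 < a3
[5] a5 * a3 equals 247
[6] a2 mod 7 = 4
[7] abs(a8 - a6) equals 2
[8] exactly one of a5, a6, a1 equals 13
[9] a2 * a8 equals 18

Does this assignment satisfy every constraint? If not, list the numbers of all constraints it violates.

[1] a8=1, a4=28, a2=18; 1 of them equals 18  yes
[2] a6 + a8 = 3 + 1 = 4  yes
[3] a2 + a6 = 18 + 3 = 21  yes
[4] values 3 < 18 < 19  yes
[5] a5 * a3 = 13 * 19 = 247  yes
[6] 18 mod 7 = 4  yes
[7] abs(1 - 3) = 2  yes
[8] a5=13, a6=3, a1=3; 1 of them equals 13  yes
[9] a2 * a8 = 18 * 1 = 18  yes

The assignment satisfies every constraint.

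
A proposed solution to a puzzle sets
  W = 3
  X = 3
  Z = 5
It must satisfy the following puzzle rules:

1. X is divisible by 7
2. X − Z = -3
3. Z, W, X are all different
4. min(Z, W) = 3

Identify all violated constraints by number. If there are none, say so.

No — constraints 1, 2, 3 are not satisfied.

1. 3 = 7×0 + 3, so 7 does not divide 3 — fails.
2. X − Z = 3 − 5 = -2, not -3 — fails.
3. W = X = 3, not all different — fails.
4. min(5, 3) = 3 — holds.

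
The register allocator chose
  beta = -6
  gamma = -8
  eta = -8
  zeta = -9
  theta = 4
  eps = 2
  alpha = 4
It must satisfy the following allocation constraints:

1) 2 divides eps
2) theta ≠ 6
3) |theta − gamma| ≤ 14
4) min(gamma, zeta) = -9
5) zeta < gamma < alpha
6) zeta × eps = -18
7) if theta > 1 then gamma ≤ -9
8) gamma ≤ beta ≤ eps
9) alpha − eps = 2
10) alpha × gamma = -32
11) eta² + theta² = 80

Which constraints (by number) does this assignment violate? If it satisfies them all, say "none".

1) 2 / 2 = 1, so 2 divides 2 — holds.
2) theta = 4, and 4 ≠ 6 — holds.
3) |4 − (-8)| = 12; 12 ≤ 14 — holds.
4) min(-8, -9) = -9 — holds.
5) values -9 < -8 < 4 — holds.
6) zeta × eps = -9 × 2 = -18 — holds.
7) theta = 4 > 1, so we need gamma ≤ -9; but gamma = -8 > -9 — does not hold.
8) values -8 ≤ -6 ≤ 2 — holds.
9) alpha − eps = 4 − 2 = 2 — holds.
10) alpha × gamma = 4 × (-8) = -32 — holds.
11) eta² + theta² = (-8)² + 4² = 64 + 16 = 80 — holds.

Constraint 7 does not hold.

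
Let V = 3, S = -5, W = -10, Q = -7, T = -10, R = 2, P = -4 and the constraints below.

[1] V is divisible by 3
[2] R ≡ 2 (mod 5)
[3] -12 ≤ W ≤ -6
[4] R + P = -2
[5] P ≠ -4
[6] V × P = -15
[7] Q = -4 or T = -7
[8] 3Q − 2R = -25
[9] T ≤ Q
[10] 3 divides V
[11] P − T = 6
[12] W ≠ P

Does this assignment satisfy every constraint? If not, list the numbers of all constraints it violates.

[1] 3 / 3 = 1, so 3 divides 3 — satisfied.
[2] 2 mod 5 = 2 — satisfied.
[3] W = -10 lies in [-12, -6] — satisfied.
[4] R + P = 2 + (-4) = -2 — satisfied.
[5] P = -4, but -4 is required to differ — violated.
[6] V × P = 3 × (-4) = -12, not -15 — violated.
[7] Q = -7 ≠ -4 and T = -10 ≠ -7; both disjuncts false — violated.
[8] 3Q − 2R = 3(-7) − 2(2) = -25 — satisfied.
[9] T = -10, Q = -7; -10 ≤ -7 — satisfied.
[10] 3 / 3 = 1, so 3 divides 3 — satisfied.
[11] P − T = -4 − (-10) = 6 — satisfied.
[12] W = -10, P = -4; distinct — satisfied.

Constraints 5, 6, and 7 do not hold.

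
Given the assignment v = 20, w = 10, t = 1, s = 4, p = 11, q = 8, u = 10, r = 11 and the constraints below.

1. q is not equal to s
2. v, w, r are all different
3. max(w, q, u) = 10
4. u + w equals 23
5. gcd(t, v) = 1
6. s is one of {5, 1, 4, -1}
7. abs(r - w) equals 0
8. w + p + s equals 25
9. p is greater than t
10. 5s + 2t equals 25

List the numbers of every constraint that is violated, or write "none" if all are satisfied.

Constraints 4, 7, 10 are violated.

1. q = 8, s = 4; distinct — holds.
2. values 20, 10, 11 are pairwise distinct — holds.
3. max(10, 8, 10) = 10 — holds.
4. u + w = 10 + 10 = 20, not 23 — does not hold.
5. gcd(1, 20) = 1 — holds.
6. s = 4 is in {5, 1, 4, -1} — holds.
7. abs(11 - 10) = 1, not 0 — does not hold.
8. w + p + s = 10 + 11 + 4 = 25 — holds.
9. p = 11, t = 1; 11 > 1 — holds.
10. 5s + 2t = 5(4) + 2(1) = 22, not 25 — does not hold.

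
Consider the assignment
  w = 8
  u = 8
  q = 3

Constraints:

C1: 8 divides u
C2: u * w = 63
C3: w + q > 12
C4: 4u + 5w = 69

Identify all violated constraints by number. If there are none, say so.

C1: 8 / 8 = 1, so 8 divides 8  yes
C2: u * w = 8 * 8 = 64, not 63  no
C3: w + q = 8 + 3 = 11; 11 ≤ 12, bound 12 not met  no
C4: 4u + 5w = 4(8) + 5(8) = 72, not 69  no

Violated: 2, 3, and 4.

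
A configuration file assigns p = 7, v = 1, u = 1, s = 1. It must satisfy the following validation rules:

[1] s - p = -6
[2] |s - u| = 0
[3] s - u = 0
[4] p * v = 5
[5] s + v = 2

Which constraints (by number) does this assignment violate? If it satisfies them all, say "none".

No — constraint 4 is not satisfied.

[1] s - p = 1 - 7 = -6  holds
[2] |1 - 1| = 0  holds
[3] s - u = 1 - 1 = 0  holds
[4] p * v = 7 * 1 = 7, not 5  fails
[5] s + v = 1 + 1 = 2  holds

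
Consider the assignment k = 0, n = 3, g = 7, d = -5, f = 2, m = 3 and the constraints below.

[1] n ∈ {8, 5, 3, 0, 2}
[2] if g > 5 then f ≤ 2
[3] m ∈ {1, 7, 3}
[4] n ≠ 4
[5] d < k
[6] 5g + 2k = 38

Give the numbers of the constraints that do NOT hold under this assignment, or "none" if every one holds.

No — constraint 6 is not satisfied.

[1] n = 3 is in {8, 5, 3, 0, 2}  holds
[2] g = 7 > 5, so we need f ≤ 2; f = 2 ≤ 2  holds
[3] m = 3 is in {1, 7, 3}  holds
[4] n = 3, and 3 ≠ 4  holds
[5] d = -5, k = 0; -5 < 0  holds
[6] 5g + 2k = 5(7) + 2(0) = 35, not 38  fails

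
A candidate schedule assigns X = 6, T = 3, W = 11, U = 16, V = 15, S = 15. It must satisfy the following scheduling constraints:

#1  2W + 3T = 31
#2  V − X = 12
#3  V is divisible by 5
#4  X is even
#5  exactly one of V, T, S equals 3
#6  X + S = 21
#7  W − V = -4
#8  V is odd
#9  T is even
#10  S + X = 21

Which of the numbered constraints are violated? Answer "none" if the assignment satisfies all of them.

No — constraints 2 and 9 are not satisfied.

#1 2W + 3T = 2(11) + 3(3) = 31 — satisfied.
#2 V − X = 15 − 6 = 9, not 12 — violated.
#3 15 / 5 = 3, so 5 divides 15 — satisfied.
#4 X = 6 is even — satisfied.
#5 V=15, T=3, S=15; 1 of them equals 3 — satisfied.
#6 X + S = 6 + 15 = 21 — satisfied.
#7 W − V = 11 − 15 = -4 — satisfied.
#8 V = 15 is odd — satisfied.
#9 T = 3 is odd — violated.
#10 S + X = 15 + 6 = 21 — satisfied.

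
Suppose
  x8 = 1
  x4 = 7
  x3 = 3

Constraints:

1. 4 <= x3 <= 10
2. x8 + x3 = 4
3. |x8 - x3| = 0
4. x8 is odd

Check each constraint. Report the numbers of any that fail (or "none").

Constraints 1 and 3 are violated.

1. x3 = 3 is outside [4, 10] — fails.
2. x8 + x3 = 1 + 3 = 4 — holds.
3. |1 - 3| = 2, not 0 — fails.
4. x8 = 1 is odd — holds.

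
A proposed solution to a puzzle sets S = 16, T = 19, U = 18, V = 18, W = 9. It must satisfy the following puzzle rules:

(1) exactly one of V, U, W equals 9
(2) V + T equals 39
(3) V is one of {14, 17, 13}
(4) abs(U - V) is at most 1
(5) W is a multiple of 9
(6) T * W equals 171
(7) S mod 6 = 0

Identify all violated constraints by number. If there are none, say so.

(1) V=18, U=18, W=9; 1 of them equals 9 — OK.
(2) V + T = 18 + 19 = 37, not 39 — violated.
(3) V = 18 is not in {14, 17, 13} — violated.
(4) abs(18 - 18) = 0; 0 ≤ 1 — OK.
(5) 9 / 9 = 1, so 9 divides 9 — OK.
(6) T * W = 19 * 9 = 171 — OK.
(7) 16 mod 6 = 4, not 0 — violated.

Violated: 2, 3, and 7.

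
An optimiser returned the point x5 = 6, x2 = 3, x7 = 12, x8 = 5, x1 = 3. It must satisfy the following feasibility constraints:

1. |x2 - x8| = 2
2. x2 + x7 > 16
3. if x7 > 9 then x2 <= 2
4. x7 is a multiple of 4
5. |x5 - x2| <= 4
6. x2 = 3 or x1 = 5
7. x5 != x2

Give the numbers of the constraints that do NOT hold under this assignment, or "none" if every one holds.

The assignment fails constraints 2 and 3.

1. |3 - 5| = 2  true
2. x2 + x7 = 3 + 12 = 15; 15 ≤ 16, bound 16 not met  false
3. x7 = 12 > 9, so we need x2 ≤ 2; but x2 = 3 > 2  false
4. 12 / 4 = 3, so 4 divides 12  true
5. |6 - 3| = 3; 3 ≤ 4  true
6. x2 = 3 = 3 (first disjunct)  true
7. x5 = 6, x2 = 3; distinct  true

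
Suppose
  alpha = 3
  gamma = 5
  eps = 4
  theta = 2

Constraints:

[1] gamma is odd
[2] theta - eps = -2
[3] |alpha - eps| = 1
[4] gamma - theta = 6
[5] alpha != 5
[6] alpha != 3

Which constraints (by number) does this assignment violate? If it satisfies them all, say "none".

[1] gamma = 5 is odd  ✔
[2] theta - eps = 2 - 4 = -2  ✔
[3] |3 - 4| = 1  ✔
[4] gamma - theta = 5 - 2 = 3, not 6  ✘
[5] alpha = 3, and 3 ≠ 5  ✔
[6] alpha = 3, but 3 is required to differ  ✘

Constraints 4 and 6 do not hold.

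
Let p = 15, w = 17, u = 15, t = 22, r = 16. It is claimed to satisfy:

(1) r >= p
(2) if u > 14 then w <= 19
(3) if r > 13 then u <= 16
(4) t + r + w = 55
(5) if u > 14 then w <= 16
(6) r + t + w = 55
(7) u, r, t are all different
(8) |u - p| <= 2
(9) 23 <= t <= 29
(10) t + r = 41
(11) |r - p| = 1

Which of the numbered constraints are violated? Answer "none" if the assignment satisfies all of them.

(1) r = 16, p = 15; 16 ≥ 15 — OK.
(2) u = 15 > 14, so we need w ≤ 19; w = 17 ≤ 19 — OK.
(3) r = 16 > 13, so we need u ≤ 16; u = 15 ≤ 16 — OK.
(4) t + r + w = 22 + 16 + 17 = 55 — OK.
(5) u = 15 > 14, so we need w ≤ 16; but w = 17 > 16 — violated.
(6) r + t + w = 16 + 22 + 17 = 55 — OK.
(7) values 15, 16, 22 are pairwise distinct — OK.
(8) |15 - 15| = 0; 0 ≤ 2 — OK.
(9) t = 22 is outside [23, 29] — violated.
(10) t + r = 22 + 16 = 38, not 41 — violated.
(11) |16 - 15| = 1 — OK.

Constraints 5, 9, and 10 do not hold.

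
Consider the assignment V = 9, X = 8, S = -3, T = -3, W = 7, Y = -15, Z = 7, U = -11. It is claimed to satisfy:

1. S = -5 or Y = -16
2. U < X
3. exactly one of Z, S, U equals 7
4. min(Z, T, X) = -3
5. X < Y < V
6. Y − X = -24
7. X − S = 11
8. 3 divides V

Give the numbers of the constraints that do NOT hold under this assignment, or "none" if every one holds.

1. S = -3 ≠ -5 and Y = -15 ≠ -16; both disjuncts false  fails
2. U = -11, X = 8; -11 < 8  holds
3. Z=7, S=-3, U=-11; 1 of them equals 7  holds
4. min(7, -3, 8) = -3  holds
5. values 8, -15, 9; X = 8 is not < Y = -15  fails
6. Y − X = -15 − 8 = -23, not -24  fails
7. X − S = 8 − (-3) = 11  holds
8. 9 / 3 = 3, so 3 divides 9  holds

Constraints 1, 5, and 6 do not hold.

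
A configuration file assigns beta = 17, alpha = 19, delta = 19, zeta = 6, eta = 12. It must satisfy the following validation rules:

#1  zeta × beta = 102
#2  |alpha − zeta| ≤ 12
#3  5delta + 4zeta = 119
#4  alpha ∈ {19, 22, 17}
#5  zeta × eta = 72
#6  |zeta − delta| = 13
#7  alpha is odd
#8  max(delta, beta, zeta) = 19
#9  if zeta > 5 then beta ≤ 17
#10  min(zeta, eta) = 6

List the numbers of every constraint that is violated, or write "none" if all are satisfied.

#1 zeta × beta = 6 × 17 = 102  holds
#2 |19 − 6| = 13; 13 > 12, exceeds bound 12  fails
#3 5delta + 4zeta = 5(19) + 4(6) = 119  holds
#4 alpha = 19 is in {19, 22, 17}  holds
#5 zeta × eta = 6 × 12 = 72  holds
#6 |6 − 19| = 13  holds
#7 alpha = 19 is odd  holds
#8 max(19, 17, 6) = 19  holds
#9 zeta = 6 > 5, so we need beta ≤ 17; beta = 17 ≤ 17  holds
#10 min(6, 12) = 6  holds

Violated: 2.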